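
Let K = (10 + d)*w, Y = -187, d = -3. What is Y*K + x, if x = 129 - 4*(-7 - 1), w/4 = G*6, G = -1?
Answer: 31577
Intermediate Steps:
w = -24 (w = 4*(-1*6) = 4*(-6) = -24)
K = -168 (K = (10 - 3)*(-24) = 7*(-24) = -168)
x = 161 (x = 129 - 4*(-8) = 129 - 1*(-32) = 129 + 32 = 161)
Y*K + x = -187*(-168) + 161 = 31416 + 161 = 31577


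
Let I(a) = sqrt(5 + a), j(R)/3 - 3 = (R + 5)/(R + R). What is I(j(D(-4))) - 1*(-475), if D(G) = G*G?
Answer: 475 + sqrt(1022)/8 ≈ 479.00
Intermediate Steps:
D(G) = G**2
j(R) = 9 + 3*(5 + R)/(2*R) (j(R) = 9 + 3*((R + 5)/(R + R)) = 9 + 3*((5 + R)/((2*R))) = 9 + 3*((5 + R)*(1/(2*R))) = 9 + 3*((5 + R)/(2*R)) = 9 + 3*(5 + R)/(2*R))
I(j(D(-4))) - 1*(-475) = sqrt(5 + 3*(5 + 7*(-4)**2)/(2*((-4)**2))) - 1*(-475) = sqrt(5 + (3/2)*(5 + 7*16)/16) + 475 = sqrt(5 + (3/2)*(1/16)*(5 + 112)) + 475 = sqrt(5 + (3/2)*(1/16)*117) + 475 = sqrt(5 + 351/32) + 475 = sqrt(511/32) + 475 = sqrt(1022)/8 + 475 = 475 + sqrt(1022)/8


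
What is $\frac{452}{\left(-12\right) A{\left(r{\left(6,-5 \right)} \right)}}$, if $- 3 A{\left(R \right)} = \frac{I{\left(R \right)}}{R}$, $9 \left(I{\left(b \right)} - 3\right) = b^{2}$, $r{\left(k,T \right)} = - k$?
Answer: $- \frac{678}{7} \approx -96.857$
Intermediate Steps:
$I{\left(b \right)} = 3 + \frac{b^{2}}{9}$
$A{\left(R \right)} = - \frac{3 + \frac{R^{2}}{9}}{3 R}$ ($A{\left(R \right)} = - \frac{\left(3 + \frac{R^{2}}{9}\right) \frac{1}{R}}{3} = - \frac{\frac{1}{R} \left(3 + \frac{R^{2}}{9}\right)}{3} = - \frac{3 + \frac{R^{2}}{9}}{3 R}$)
$\frac{452}{\left(-12\right) A{\left(r{\left(6,-5 \right)} \right)}} = \frac{452}{\left(-12\right) \left(- \frac{1}{\left(-1\right) 6} - \frac{\left(-1\right) 6}{27}\right)} = \frac{452}{\left(-12\right) \left(- \frac{1}{-6} - - \frac{2}{9}\right)} = \frac{452}{\left(-12\right) \left(\left(-1\right) \left(- \frac{1}{6}\right) + \frac{2}{9}\right)} = \frac{452}{\left(-12\right) \left(\frac{1}{6} + \frac{2}{9}\right)} = \frac{452}{\left(-12\right) \frac{7}{18}} = \frac{452}{- \frac{14}{3}} = 452 \left(- \frac{3}{14}\right) = - \frac{678}{7}$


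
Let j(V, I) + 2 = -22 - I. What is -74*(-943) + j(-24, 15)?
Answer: 69743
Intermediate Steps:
j(V, I) = -24 - I (j(V, I) = -2 + (-22 - I) = -24 - I)
-74*(-943) + j(-24, 15) = -74*(-943) + (-24 - 1*15) = 69782 + (-24 - 15) = 69782 - 39 = 69743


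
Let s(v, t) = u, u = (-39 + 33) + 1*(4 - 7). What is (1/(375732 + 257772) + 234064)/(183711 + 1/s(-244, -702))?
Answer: 444841440771/349144748864 ≈ 1.2741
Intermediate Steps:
u = -9 (u = -6 + 1*(-3) = -6 - 3 = -9)
s(v, t) = -9
(1/(375732 + 257772) + 234064)/(183711 + 1/s(-244, -702)) = (1/(375732 + 257772) + 234064)/(183711 + 1/(-9)) = (1/633504 + 234064)/(183711 - ⅑) = (1/633504 + 234064)/(1653398/9) = (148280480257/633504)*(9/1653398) = 444841440771/349144748864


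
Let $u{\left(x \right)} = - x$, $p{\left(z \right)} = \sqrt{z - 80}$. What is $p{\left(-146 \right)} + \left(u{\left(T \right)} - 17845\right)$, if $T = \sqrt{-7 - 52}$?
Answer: $-17845 + i \sqrt{226} - i \sqrt{59} \approx -17845.0 + 7.3521 i$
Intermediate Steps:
$p{\left(z \right)} = \sqrt{-80 + z}$
$T = i \sqrt{59}$ ($T = \sqrt{-59} = i \sqrt{59} \approx 7.6811 i$)
$p{\left(-146 \right)} + \left(u{\left(T \right)} - 17845\right) = \sqrt{-80 - 146} - \left(17845 + i \sqrt{59}\right) = \sqrt{-226} - \left(17845 + i \sqrt{59}\right) = i \sqrt{226} - \left(17845 + i \sqrt{59}\right) = -17845 + i \sqrt{226} - i \sqrt{59}$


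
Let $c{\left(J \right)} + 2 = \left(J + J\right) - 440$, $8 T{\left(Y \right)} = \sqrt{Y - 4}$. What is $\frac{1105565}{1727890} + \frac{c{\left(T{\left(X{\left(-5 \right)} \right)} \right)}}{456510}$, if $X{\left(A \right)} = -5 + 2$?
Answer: $\frac{50393775077}{78879906390} + \frac{i \sqrt{7}}{1826040} \approx 0.63887 + 1.4489 \cdot 10^{-6} i$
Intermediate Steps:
$X{\left(A \right)} = -3$
$T{\left(Y \right)} = \frac{\sqrt{-4 + Y}}{8}$ ($T{\left(Y \right)} = \frac{\sqrt{Y - 4}}{8} = \frac{\sqrt{-4 + Y}}{8}$)
$c{\left(J \right)} = -442 + 2 J$ ($c{\left(J \right)} = -2 + \left(\left(J + J\right) - 440\right) = -2 + \left(2 J - 440\right) = -2 + \left(-440 + 2 J\right) = -442 + 2 J$)
$\frac{1105565}{1727890} + \frac{c{\left(T{\left(X{\left(-5 \right)} \right)} \right)}}{456510} = \frac{1105565}{1727890} + \frac{-442 + 2 \frac{\sqrt{-4 - 3}}{8}}{456510} = 1105565 \cdot \frac{1}{1727890} + \left(-442 + 2 \frac{\sqrt{-7}}{8}\right) \frac{1}{456510} = \frac{221113}{345578} + \left(-442 + 2 \frac{i \sqrt{7}}{8}\right) \frac{1}{456510} = \frac{221113}{345578} + \left(-442 + \frac{i \sqrt{7}}{4}\right) \frac{1}{456510} = \frac{221113}{345578} - \left(\frac{221}{228255} - \frac{i \sqrt{7}}{1826040}\right) = \frac{50393775077}{78879906390} + \frac{i \sqrt{7}}{1826040}$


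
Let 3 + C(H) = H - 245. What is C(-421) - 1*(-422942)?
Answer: 422273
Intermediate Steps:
C(H) = -248 + H (C(H) = -3 + (H - 245) = -3 + (-245 + H) = -248 + H)
C(-421) - 1*(-422942) = (-248 - 421) - 1*(-422942) = -669 + 422942 = 422273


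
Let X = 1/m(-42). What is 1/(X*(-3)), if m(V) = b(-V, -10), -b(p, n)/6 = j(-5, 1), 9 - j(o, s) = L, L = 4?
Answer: 10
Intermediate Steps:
j(o, s) = 5 (j(o, s) = 9 - 1*4 = 9 - 4 = 5)
b(p, n) = -30 (b(p, n) = -6*5 = -30)
m(V) = -30
X = -1/30 (X = 1/(-30) = -1/30 ≈ -0.033333)
1/(X*(-3)) = 1/(-1/30*(-3)) = 1/(⅒) = 10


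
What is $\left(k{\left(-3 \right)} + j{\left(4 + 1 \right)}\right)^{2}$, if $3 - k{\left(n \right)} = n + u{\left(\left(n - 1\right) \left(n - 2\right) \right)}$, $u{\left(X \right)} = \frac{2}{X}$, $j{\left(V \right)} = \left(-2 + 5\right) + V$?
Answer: $\frac{19321}{100} \approx 193.21$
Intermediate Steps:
$j{\left(V \right)} = 3 + V$
$k{\left(n \right)} = 3 - n - \frac{2}{\left(-1 + n\right) \left(-2 + n\right)}$ ($k{\left(n \right)} = 3 - \left(n + \frac{2}{\left(n - 1\right) \left(n - 2\right)}\right) = 3 - \left(n + \frac{2}{\left(-1 + n\right) \left(-2 + n\right)}\right) = 3 - n - \frac{2}{\left(-1 + n\right) \left(-2 + n\right)}$)
$\left(k{\left(-3 \right)} + j{\left(4 + 1 \right)}\right)^{2} = \left(\left(3 - -3 - \frac{2}{2 + \left(-3\right)^{2} - -9}\right) + \left(3 + \left(4 + 1\right)\right)\right)^{2} = \left(\left(3 + 3 - \frac{2}{2 + 9 + 9}\right) + \left(3 + 5\right)\right)^{2} = \left(\left(3 + 3 - \frac{2}{20}\right) + 8\right)^{2} = \left(\left(3 + 3 - \frac{1}{10}\right) + 8\right)^{2} = \left(\frac{59}{10} + 8\right)^{2} = \left(\frac{139}{10}\right)^{2} = \frac{19321}{100}$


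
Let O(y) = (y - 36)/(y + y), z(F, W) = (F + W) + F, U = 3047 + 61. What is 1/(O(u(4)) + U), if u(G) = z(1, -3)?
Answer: 2/6253 ≈ 0.00031985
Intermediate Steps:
U = 3108
z(F, W) = W + 2*F
u(G) = -1 (u(G) = -3 + 2*1 = -3 + 2 = -1)
O(y) = (-36 + y)/(2*y) (O(y) = (-36 + y)/((2*y)) = (-36 + y)*(1/(2*y)) = (-36 + y)/(2*y))
1/(O(u(4)) + U) = 1/((1/2)*(-36 - 1)/(-1) + 3108) = 1/((1/2)*(-1)*(-37) + 3108) = 1/(37/2 + 3108) = 1/(6253/2) = 2/6253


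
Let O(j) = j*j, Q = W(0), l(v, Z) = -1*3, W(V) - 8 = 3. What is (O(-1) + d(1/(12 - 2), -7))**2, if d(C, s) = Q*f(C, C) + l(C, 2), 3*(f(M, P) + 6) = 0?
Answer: 4624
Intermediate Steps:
W(V) = 11 (W(V) = 8 + 3 = 11)
l(v, Z) = -3
Q = 11
f(M, P) = -6 (f(M, P) = -6 + (1/3)*0 = -6 + 0 = -6)
d(C, s) = -69 (d(C, s) = 11*(-6) - 3 = -66 - 3 = -69)
O(j) = j**2
(O(-1) + d(1/(12 - 2), -7))**2 = ((-1)**2 - 69)**2 = (1 - 69)**2 = (-68)**2 = 4624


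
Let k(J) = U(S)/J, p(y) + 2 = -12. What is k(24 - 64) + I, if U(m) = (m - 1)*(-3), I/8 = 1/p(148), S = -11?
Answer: -103/70 ≈ -1.4714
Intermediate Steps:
p(y) = -14 (p(y) = -2 - 12 = -14)
I = -4/7 (I = 8/(-14) = 8*(-1/14) = -4/7 ≈ -0.57143)
U(m) = 3 - 3*m (U(m) = (-1 + m)*(-3) = 3 - 3*m)
k(J) = 36/J (k(J) = (3 - 3*(-11))/J = (3 + 33)/J = 36/J)
k(24 - 64) + I = 36/(24 - 64) - 4/7 = 36/(-40) - 4/7 = 36*(-1/40) - 4/7 = -9/10 - 4/7 = -103/70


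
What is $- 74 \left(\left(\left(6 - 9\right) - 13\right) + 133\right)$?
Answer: $-8658$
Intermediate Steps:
$- 74 \left(\left(\left(6 - 9\right) - 13\right) + 133\right) = - 74 \left(\left(-3 - 13\right) + 133\right) = - 74 \left(-16 + 133\right) = \left(-74\right) 117 = -8658$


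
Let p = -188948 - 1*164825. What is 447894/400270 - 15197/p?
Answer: 11752550518/10114622765 ≈ 1.1619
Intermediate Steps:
p = -353773 (p = -188948 - 164825 = -353773)
447894/400270 - 15197/p = 447894/400270 - 15197/(-353773) = 447894*(1/400270) - 15197*(-1/353773) = 223947/200135 + 2171/50539 = 11752550518/10114622765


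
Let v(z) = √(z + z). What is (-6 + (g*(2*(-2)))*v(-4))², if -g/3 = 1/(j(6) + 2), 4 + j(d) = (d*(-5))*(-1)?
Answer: 1692/49 - 72*I*√2/7 ≈ 34.531 - 14.546*I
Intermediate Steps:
j(d) = -4 + 5*d (j(d) = -4 + (d*(-5))*(-1) = -4 - 5*d*(-1) = -4 + 5*d)
g = -3/28 (g = -3/((-4 + 5*6) + 2) = -3/((-4 + 30) + 2) = -3/(26 + 2) = -3/28 ≈ -0.10714)
v(z) = √2*√z (v(z) = √(2*z) = √2*√z)
(-6 + (g*(2*(-2)))*v(-4))² = (-6 + (-3*(-2)/14)*(√2*√(-4)))² = (-6 + (-3/28*(-4))*(√2*(2*I)))² = (-6 + 3*(2*I*√2)/7)² = (-6 + 6*I*√2/7)²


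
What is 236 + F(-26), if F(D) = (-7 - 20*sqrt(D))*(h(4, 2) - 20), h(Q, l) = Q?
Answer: 348 + 320*I*sqrt(26) ≈ 348.0 + 1631.7*I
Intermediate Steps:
F(D) = 112 + 320*sqrt(D) (F(D) = (-7 - 20*sqrt(D))*(4 - 20) = (-7 - 20*sqrt(D))*(-16) = 112 + 320*sqrt(D))
236 + F(-26) = 236 + (112 + 320*sqrt(-26)) = 236 + (112 + 320*(I*sqrt(26))) = 236 + (112 + 320*I*sqrt(26)) = 348 + 320*I*sqrt(26)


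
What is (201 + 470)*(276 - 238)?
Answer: 25498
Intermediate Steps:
(201 + 470)*(276 - 238) = 671*38 = 25498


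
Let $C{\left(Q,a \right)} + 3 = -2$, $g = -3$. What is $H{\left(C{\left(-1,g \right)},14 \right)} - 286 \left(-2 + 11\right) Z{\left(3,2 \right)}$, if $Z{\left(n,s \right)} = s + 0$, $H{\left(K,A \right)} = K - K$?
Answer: $-5148$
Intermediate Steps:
$C{\left(Q,a \right)} = -5$ ($C{\left(Q,a \right)} = -3 - 2 = -5$)
$H{\left(K,A \right)} = 0$
$Z{\left(n,s \right)} = s$
$H{\left(C{\left(-1,g \right)},14 \right)} - 286 \left(-2 + 11\right) Z{\left(3,2 \right)} = 0 - 286 \left(-2 + 11\right) 2 = 0 - 286 \cdot 9 \cdot 2 = 0 - 5148 = -5148$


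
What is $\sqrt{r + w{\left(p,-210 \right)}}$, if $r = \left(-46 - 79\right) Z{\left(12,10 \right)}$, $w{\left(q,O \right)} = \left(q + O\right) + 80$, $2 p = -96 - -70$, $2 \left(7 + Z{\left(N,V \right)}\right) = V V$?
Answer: $i \sqrt{5518} \approx 74.283 i$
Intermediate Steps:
$Z{\left(N,V \right)} = -7 + \frac{V^{2}}{2}$ ($Z{\left(N,V \right)} = -7 + \frac{V V}{2} = -7 + \frac{V^{2}}{2}$)
$p = -13$ ($p = \frac{-96 - -70}{2} = \frac{-96 + 70}{2} = \frac{1}{2} \left(-26\right) = -13$)
$w{\left(q,O \right)} = 80 + O + q$ ($w{\left(q,O \right)} = \left(O + q\right) + 80 = 80 + O + q$)
$r = -5375$ ($r = \left(-46 - 79\right) \left(-7 + \frac{10^{2}}{2}\right) = \left(-46 - 79\right) \left(-7 + \frac{1}{2} \cdot 100\right) = - 125 \left(-7 + 50\right) = \left(-125\right) 43 = -5375$)
$\sqrt{r + w{\left(p,-210 \right)}} = \sqrt{-5375 - 143} = \sqrt{-5518} = i \sqrt{5518}$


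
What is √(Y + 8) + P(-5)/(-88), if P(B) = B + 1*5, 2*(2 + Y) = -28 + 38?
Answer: √11 ≈ 3.3166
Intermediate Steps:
Y = 3 (Y = -2 + (-28 + 38)/2 = -2 + (½)*10 = -2 + 5 = 3)
P(B) = 5 + B (P(B) = B + 5 = 5 + B)
√(Y + 8) + P(-5)/(-88) = √(3 + 8) + (5 - 5)/(-88) = √11 - 1/88*0 = √11 + 0 = √11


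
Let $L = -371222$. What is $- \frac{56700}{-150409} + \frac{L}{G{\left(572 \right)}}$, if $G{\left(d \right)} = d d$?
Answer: $- \frac{2663128357}{3515101304} \approx -0.75762$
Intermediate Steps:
$G{\left(d \right)} = d^{2}$
$- \frac{56700}{-150409} + \frac{L}{G{\left(572 \right)}} = - \frac{56700}{-150409} - \frac{371222}{572^{2}} = \left(-56700\right) \left(- \frac{1}{150409}\right) - \frac{371222}{327184} = \frac{8100}{21487} - \frac{185611}{163592} = - \frac{2663128357}{3515101304}$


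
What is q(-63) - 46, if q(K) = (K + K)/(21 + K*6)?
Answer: -776/17 ≈ -45.647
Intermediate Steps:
q(K) = 2*K/(21 + 6*K) (q(K) = (2*K)/(21 + 6*K) = 2*K/(21 + 6*K))
q(-63) - 46 = (2/3)*(-63)/(7 + 2*(-63)) - 46 = (2/3)*(-63)/(7 - 126) - 46 = (2/3)*(-63)/(-119) - 46 = (2/3)*(-63)*(-1/119) - 46 = 6/17 - 46 = -776/17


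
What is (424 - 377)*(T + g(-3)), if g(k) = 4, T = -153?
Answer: -7003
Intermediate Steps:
(424 - 377)*(T + g(-3)) = (424 - 377)*(-153 + 4) = 47*(-149) = -7003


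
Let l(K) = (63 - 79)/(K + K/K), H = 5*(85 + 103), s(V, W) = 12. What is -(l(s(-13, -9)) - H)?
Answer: 12236/13 ≈ 941.23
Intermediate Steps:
H = 940 (H = 5*188 = 940)
l(K) = -16/(1 + K) (l(K) = -16/(K + 1) = -16/(1 + K))
-(l(s(-13, -9)) - H) = -(-16/(1 + 12) - 1*940) = -(-16/13 - 940) = -1*(-12236/13) = 12236/13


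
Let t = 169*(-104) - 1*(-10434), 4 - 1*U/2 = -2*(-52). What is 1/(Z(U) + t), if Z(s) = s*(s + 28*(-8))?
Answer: 1/77658 ≈ 1.2877e-5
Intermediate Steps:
U = -200 (U = 8 - (-4)*(-52) = 8 - 2*104 = 8 - 208 = -200)
Z(s) = s*(-224 + s) (Z(s) = s*(s - 224) = s*(-224 + s))
t = -7142 (t = -17576 + 10434 = -7142)
1/(Z(U) + t) = 1/(-200*(-224 - 200) - 7142) = 1/(-200*(-424) - 7142) = 1/(84800 - 7142) = 1/77658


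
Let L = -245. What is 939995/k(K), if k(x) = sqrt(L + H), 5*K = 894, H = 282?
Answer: 939995*sqrt(37)/37 ≈ 1.5453e+5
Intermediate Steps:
K = 894/5 (K = (1/5)*894 = 894/5 ≈ 178.80)
k(x) = sqrt(37) (k(x) = sqrt(-245 + 282) = sqrt(37))
939995/k(K) = 939995/(sqrt(37)) = 939995*(sqrt(37)/37) = 939995*sqrt(37)/37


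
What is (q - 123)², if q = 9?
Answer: 12996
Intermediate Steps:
(q - 123)² = (9 - 123)² = (-114)² = 12996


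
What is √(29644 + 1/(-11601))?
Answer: √443287155427/3867 ≈ 172.17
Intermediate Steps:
√(29644 + 1/(-11601)) = √(29644 - 1/11601) = √(343900043/11601) = √443287155427/3867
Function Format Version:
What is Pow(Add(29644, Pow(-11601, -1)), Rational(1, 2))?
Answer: Mul(Rational(1, 3867), Pow(443287155427, Rational(1, 2))) ≈ 172.17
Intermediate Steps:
Pow(Add(29644, Pow(-11601, -1)), Rational(1, 2)) = Pow(Add(29644, Rational(-1, 11601)), Rational(1, 2)) = Pow(Rational(343900043, 11601), Rational(1, 2)) = Mul(Rational(1, 3867), Pow(443287155427, Rational(1, 2)))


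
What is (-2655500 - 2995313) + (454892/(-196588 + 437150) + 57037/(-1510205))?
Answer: -1026464010949293832/181648967605 ≈ -5.6508e+6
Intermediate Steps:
(-2655500 - 2995313) + (454892/(-196588 + 437150) + 57037/(-1510205)) = -5650813 + (454892/240562 + 57037*(-1/1510205)) = -5650813 + (454892*(1/240562) - 57037/1510205) = -5650813 + (227446/120281 - 57037/1510205) = -5650813 + 336629619033/181648967605 = -1026464010949293832/181648967605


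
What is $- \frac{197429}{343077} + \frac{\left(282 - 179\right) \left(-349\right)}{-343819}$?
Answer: $- \frac{7935321776}{16850913009} \approx -0.47091$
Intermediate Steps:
$- \frac{197429}{343077} + \frac{\left(282 - 179\right) \left(-349\right)}{-343819} = \left(-197429\right) \frac{1}{343077} + 103 \left(-349\right) \left(- \frac{1}{343819}\right) = - \frac{197429}{343077} - - \frac{35947}{343819} = - \frac{197429}{343077} + \frac{35947}{343819} = - \frac{7935321776}{16850913009}$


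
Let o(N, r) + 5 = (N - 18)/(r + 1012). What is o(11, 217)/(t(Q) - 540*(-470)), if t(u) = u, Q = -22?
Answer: -3076/155946581 ≈ -1.9725e-5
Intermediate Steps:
o(N, r) = -5 + (-18 + N)/(1012 + r) (o(N, r) = -5 + (N - 18)/(r + 1012) = -5 + (-18 + N)/(1012 + r))
o(11, 217)/(t(Q) - 540*(-470)) = ((-5078 + 11 - 5*217)/(1012 + 217))/(-22 - 540*(-470)) = ((-5078 + 11 - 1085)/1229)/(-22 + 253800) = ((1/1229)*(-6152))/253778 = -6152/1229*1/253778 = -3076/155946581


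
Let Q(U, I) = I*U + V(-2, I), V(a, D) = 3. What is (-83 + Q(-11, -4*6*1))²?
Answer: 33856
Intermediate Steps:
Q(U, I) = 3 + I*U (Q(U, I) = I*U + 3 = 3 + I*U)
(-83 + Q(-11, -4*6*1))² = (-83 + (3 + (-4*6*1)*(-11)))² = (-83 + (3 - 24*1*(-11)))² = (-83 + (3 - 24*(-11)))² = (-83 + (3 + 264))² = (-83 + 267)² = 184² = 33856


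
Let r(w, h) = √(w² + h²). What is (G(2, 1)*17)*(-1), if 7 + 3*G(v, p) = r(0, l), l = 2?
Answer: 85/3 ≈ 28.333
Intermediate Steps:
r(w, h) = √(h² + w²)
G(v, p) = -5/3 (G(v, p) = -7/3 + √(2² + 0²)/3 = -7/3 + √(4 + 0)/3 = -7/3 + √4/3 = -7/3 + (⅓)*2 = -7/3 + ⅔ = -5/3)
(G(2, 1)*17)*(-1) = -5/3*17*(-1) = -85/3*(-1) = 85/3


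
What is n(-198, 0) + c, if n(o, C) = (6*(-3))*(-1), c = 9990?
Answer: 10008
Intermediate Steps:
n(o, C) = 18 (n(o, C) = -18*(-1) = 18)
n(-198, 0) + c = 18 + 9990 = 10008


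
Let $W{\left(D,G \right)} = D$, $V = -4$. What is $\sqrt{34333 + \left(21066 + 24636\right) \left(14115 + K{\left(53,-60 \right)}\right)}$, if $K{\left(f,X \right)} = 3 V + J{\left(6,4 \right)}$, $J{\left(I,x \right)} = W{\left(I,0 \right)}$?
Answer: $\sqrt{644843851} \approx 25394.0$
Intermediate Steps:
$J{\left(I,x \right)} = I$
$K{\left(f,X \right)} = -6$ ($K{\left(f,X \right)} = 3 \left(-4\right) + 6 = -12 + 6 = -6$)
$\sqrt{34333 + \left(21066 + 24636\right) \left(14115 + K{\left(53,-60 \right)}\right)} = \sqrt{34333 + \left(21066 + 24636\right) \left(14115 - 6\right)} = \sqrt{34333 + 45702 \cdot 14109} = \sqrt{34333 + 644809518} = \sqrt{644843851}$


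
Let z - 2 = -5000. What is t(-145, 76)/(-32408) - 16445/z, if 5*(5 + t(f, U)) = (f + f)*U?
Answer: 277502867/80987592 ≈ 3.4265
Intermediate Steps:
z = -4998 (z = 2 - 5000 = -4998)
t(f, U) = -5 + 2*U*f/5 (t(f, U) = -5 + ((f + f)*U)/5 = -5 + ((2*f)*U)/5 = -5 + (2*U*f)/5 = -5 + 2*U*f/5)
t(-145, 76)/(-32408) - 16445/z = (-5 + (⅖)*76*(-145))/(-32408) - 16445/(-4998) = (-5 - 4408)*(-1/32408) - 16445*(-1/4998) = -4413*(-1/32408) + 16445/4998 = 4413/32408 + 16445/4998 = 277502867/80987592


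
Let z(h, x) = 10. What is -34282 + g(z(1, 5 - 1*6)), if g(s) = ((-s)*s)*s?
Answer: -35282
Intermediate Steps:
g(s) = -s³ (g(s) = (-s²)*s = -s³)
-34282 + g(z(1, 5 - 1*6)) = -34282 - 1*10³ = -34282 - 1*1000 = -34282 - 1000 = -35282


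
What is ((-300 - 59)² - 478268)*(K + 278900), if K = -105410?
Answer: -60615150630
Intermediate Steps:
((-300 - 59)² - 478268)*(K + 278900) = ((-300 - 59)² - 478268)*(-105410 + 278900) = ((-359)² - 478268)*173490 = (128881 - 478268)*173490 = -349387*173490 = -60615150630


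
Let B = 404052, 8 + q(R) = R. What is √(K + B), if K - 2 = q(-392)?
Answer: √403654 ≈ 635.34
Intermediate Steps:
q(R) = -8 + R
K = -398 (K = 2 + (-8 - 392) = 2 - 400 = -398)
√(K + B) = √(-398 + 404052) = √403654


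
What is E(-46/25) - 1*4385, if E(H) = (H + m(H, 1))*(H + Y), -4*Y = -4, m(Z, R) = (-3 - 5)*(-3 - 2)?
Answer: -2760659/625 ≈ -4417.1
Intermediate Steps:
m(Z, R) = 40 (m(Z, R) = -8*(-5) = 40)
Y = 1 (Y = -¼*(-4) = 1)
E(H) = (1 + H)*(40 + H) (E(H) = (H + 40)*(H + 1) = (40 + H)*(1 + H) = (1 + H)*(40 + H))
E(-46/25) - 1*4385 = (40 + (-46/25)² + 41*(-46/25)) - 1*4385 = (40 + (-46*1/25)² + 41*(-46*1/25)) - 4385 = (40 + (-46/25)² + 41*(-46/25)) - 4385 = (40 + 2116/625 - 1886/25) - 4385 = -20034/625 - 4385 = -2760659/625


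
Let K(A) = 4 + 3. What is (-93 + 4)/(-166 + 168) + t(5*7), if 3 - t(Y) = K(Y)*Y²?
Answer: -17233/2 ≈ -8616.5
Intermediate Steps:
K(A) = 7
t(Y) = 3 - 7*Y²
(-93 + 4)/(-166 + 168) + t(5*7) = (-93 + 4)/(-166 + 168) + (3 - 7*(5*7)²) = -89/2 + (3 - 7*35²) = -89*½ + (3 - 7*1225) = -89/2 + (3 - 8575) = -89/2 - 8572 = -17233/2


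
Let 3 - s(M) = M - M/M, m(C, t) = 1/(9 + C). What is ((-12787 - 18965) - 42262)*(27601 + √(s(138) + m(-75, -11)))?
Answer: -2042860414 - 37007*I*√583770/33 ≈ -2.0429e+9 - 8.5682e+5*I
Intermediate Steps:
s(M) = 4 - M (s(M) = 3 - (M - M/M) = 3 - (M - 1*1) = 3 - (M - 1) = 3 - (-1 + M) = 3 + (1 - M) = 4 - M)
((-12787 - 18965) - 42262)*(27601 + √(s(138) + m(-75, -11))) = ((-12787 - 18965) - 42262)*(27601 + √((4 - 1*138) + 1/(9 - 75))) = (-31752 - 42262)*(27601 + √((4 - 138) + 1/(-66))) = -74014*(27601 + √(-134 - 1/66)) = -74014*(27601 + √(-8845/66)) = -74014*(27601 + I*√583770/66) = -2042860414 - 37007*I*√583770/33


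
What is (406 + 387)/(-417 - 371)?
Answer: -793/788 ≈ -1.0063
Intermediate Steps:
(406 + 387)/(-417 - 371) = 793/(-788) = 793*(-1/788) = -793/788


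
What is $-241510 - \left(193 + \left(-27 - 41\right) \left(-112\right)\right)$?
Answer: $-249319$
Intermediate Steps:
$-241510 - \left(193 + \left(-27 - 41\right) \left(-112\right)\right) = -241510 - \left(193 - -7616\right) = -241510 - \left(193 + 7616\right) = -241510 - 7809 = -249319$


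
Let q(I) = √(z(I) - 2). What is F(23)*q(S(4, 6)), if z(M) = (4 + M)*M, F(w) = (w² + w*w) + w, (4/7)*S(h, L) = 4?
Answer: 5405*√3 ≈ 9361.7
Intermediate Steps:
S(h, L) = 7 (S(h, L) = (7/4)*4 = 7)
F(w) = w + 2*w² (F(w) = (w² + w²) + w = 2*w² + w = w + 2*w²)
z(M) = M*(4 + M)
q(I) = √(-2 + I*(4 + I)) (q(I) = √(I*(4 + I) - 2) = √(-2 + I*(4 + I)))
F(23)*q(S(4, 6)) = (23*(1 + 2*23))*√(-2 + 7*(4 + 7)) = (23*(1 + 46))*√(-2 + 7*11) = (23*47)*√(-2 + 77) = 1081*√75 = 1081*(5*√3) = 5405*√3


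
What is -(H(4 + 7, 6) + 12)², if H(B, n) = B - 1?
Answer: -484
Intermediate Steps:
H(B, n) = -1 + B
-(H(4 + 7, 6) + 12)² = -((-1 + (4 + 7)) + 12)² = -((-1 + 11) + 12)² = -(10 + 12)² = -1*22² = -1*484 = -484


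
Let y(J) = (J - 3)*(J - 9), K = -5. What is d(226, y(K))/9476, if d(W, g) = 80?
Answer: 20/2369 ≈ 0.0084424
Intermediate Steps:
y(J) = (-9 + J)*(-3 + J) (y(J) = (-3 + J)*(-9 + J) = (-9 + J)*(-3 + J))
d(226, y(K))/9476 = 80/9476 = 80*(1/9476) = 20/2369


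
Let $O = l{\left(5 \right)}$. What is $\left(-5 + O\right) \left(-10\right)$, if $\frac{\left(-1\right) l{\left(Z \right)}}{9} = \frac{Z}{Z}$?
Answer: $140$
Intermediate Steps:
$l{\left(Z \right)} = -9$ ($l{\left(Z \right)} = - 9 \frac{Z}{Z} = \left(-9\right) 1 = -9$)
$O = -9$
$\left(-5 + O\right) \left(-10\right) = \left(-5 - 9\right) \left(-10\right) = \left(-14\right) \left(-10\right) = 140$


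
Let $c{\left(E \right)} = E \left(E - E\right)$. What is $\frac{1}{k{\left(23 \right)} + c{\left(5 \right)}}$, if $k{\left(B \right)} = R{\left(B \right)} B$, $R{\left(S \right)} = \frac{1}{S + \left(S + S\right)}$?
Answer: $3$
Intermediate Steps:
$R{\left(S \right)} = \frac{1}{3 S}$ ($R{\left(S \right)} = \frac{1}{S + 2 S} = \frac{1}{3 S}$)
$k{\left(B \right)} = \frac{1}{3}$ ($k{\left(B \right)} = \frac{1}{3 B} B = \frac{1}{3}$)
$c{\left(E \right)} = 0$ ($c{\left(E \right)} = E 0 = 0$)
$\frac{1}{k{\left(23 \right)} + c{\left(5 \right)}} = \frac{1}{\frac{1}{3} + 0} = \frac{1}{\frac{1}{3}} = 3$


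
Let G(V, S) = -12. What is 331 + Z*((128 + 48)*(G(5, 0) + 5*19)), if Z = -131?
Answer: -1913317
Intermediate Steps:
331 + Z*((128 + 48)*(G(5, 0) + 5*19)) = 331 - 131*(128 + 48)*(-12 + 5*19) = 331 - 23056*(-12 + 95) = 331 - 23056*83 = 331 - 131*14608 = 331 - 1913648 = -1913317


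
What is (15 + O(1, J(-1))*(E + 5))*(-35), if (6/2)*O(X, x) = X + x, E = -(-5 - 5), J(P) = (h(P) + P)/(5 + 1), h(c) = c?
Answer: -1925/3 ≈ -641.67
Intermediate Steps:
J(P) = P/3 (J(P) = (P + P)/(5 + 1) = (2*P)/6 = (2*P)*(1/6) = P/3)
E = 10 (E = -1*(-10) = 10)
O(X, x) = X/3 + x/3 (O(X, x) = (X + x)/3 = X/3 + x/3)
(15 + O(1, J(-1))*(E + 5))*(-35) = (15 + ((1/3)*1 + ((1/3)*(-1))/3)*(10 + 5))*(-35) = (15 + (1/3 + (1/3)*(-1/3))*15)*(-35) = (15 + (1/3 - 1/9)*15)*(-35) = (15 + (2/9)*15)*(-35) = (15 + 10/3)*(-35) = (55/3)*(-35) = -1925/3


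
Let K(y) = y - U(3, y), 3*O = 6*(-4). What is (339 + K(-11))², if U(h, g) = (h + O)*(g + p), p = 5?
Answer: 88804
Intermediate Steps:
O = -8 (O = (6*(-4))/3 = (⅓)*(-24) = -8)
U(h, g) = (-8 + h)*(5 + g) (U(h, g) = (h - 8)*(g + 5) = (-8 + h)*(5 + g))
K(y) = 25 + 6*y (K(y) = y - (-40 - 8*y + 5*3 + y*3) = y - (-40 - 8*y + 15 + 3*y) = y - (-25 - 5*y) = y + (25 + 5*y) = 25 + 6*y)
(339 + K(-11))² = (339 + (25 + 6*(-11)))² = (339 + (25 - 66))² = (339 - 41)² = 298² = 88804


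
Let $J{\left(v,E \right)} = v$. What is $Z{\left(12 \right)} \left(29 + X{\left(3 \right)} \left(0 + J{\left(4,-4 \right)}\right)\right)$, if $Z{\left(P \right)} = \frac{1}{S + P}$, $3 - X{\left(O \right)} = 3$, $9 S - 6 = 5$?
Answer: $\frac{261}{119} \approx 2.1933$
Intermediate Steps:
$S = \frac{11}{9}$ ($S = \frac{2}{3} + \frac{1}{9} \cdot 5 = \frac{2}{3} + \frac{5}{9} = \frac{11}{9} \approx 1.2222$)
$X{\left(O \right)} = 0$ ($X{\left(O \right)} = 3 - 3 = 0$)
$Z{\left(P \right)} = \frac{1}{\frac{11}{9} + P}$
$Z{\left(12 \right)} \left(29 + X{\left(3 \right)} \left(0 + J{\left(4,-4 \right)}\right)\right) = \frac{9}{11 + 9 \cdot 12} \left(29 + 0 \left(0 + 4\right)\right) = \frac{9}{11 + 108} \left(29 + 0 \cdot 4\right) = \frac{9}{119} \left(29 + 0\right) = 9 \cdot \frac{1}{119} \cdot 29 = \frac{9}{119} \cdot 29 = \frac{261}{119}$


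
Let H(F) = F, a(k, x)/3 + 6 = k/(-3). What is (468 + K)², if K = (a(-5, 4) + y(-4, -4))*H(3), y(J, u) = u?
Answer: 173889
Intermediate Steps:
a(k, x) = -18 - k (a(k, x) = -18 + 3*(k/(-3)) = -18 + 3*(k*(-⅓)) = -18 + 3*(-k/3) = -18 - k)
K = -51 (K = ((-18 - 1*(-5)) - 4)*3 = ((-18 + 5) - 4)*3 = (-13 - 4)*3 = -17*3 = -51)
(468 + K)² = (468 - 51)² = 417² = 173889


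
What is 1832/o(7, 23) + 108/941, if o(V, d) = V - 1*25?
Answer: -860984/8469 ≈ -101.66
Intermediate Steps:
o(V, d) = -25 + V (o(V, d) = V - 25 = -25 + V)
1832/o(7, 23) + 108/941 = 1832/(-25 + 7) + 108/941 = 1832/(-18) + 108*(1/941) = 1832*(-1/18) + 108/941 = -916/9 + 108/941 = -860984/8469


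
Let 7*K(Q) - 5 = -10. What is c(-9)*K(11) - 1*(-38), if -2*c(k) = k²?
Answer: 937/14 ≈ 66.929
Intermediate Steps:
K(Q) = -5/7 (K(Q) = 5/7 + (⅐)*(-10) = 5/7 - 10/7 = -5/7)
c(k) = -k²/2
c(-9)*K(11) - 1*(-38) = -½*(-9)²*(-5/7) - 1*(-38) = -½*81*(-5/7) + 38 = -81/2*(-5/7) + 38 = 405/14 + 38 = 937/14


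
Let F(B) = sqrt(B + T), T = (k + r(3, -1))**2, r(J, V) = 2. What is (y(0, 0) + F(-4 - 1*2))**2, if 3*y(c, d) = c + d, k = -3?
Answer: -5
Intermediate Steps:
T = 1 (T = (-3 + 2)**2 = (-1)**2 = 1)
F(B) = sqrt(1 + B) (F(B) = sqrt(B + 1) = sqrt(1 + B))
y(c, d) = c/3 + d/3 (y(c, d) = (c + d)/3 = c/3 + d/3)
(y(0, 0) + F(-4 - 1*2))**2 = (((1/3)*0 + (1/3)*0) + sqrt(1 + (-4 - 1*2)))**2 = ((0 + 0) + sqrt(1 + (-4 - 2)))**2 = (0 + sqrt(1 - 6))**2 = (0 + sqrt(-5))**2 = (0 + I*sqrt(5))**2 = (I*sqrt(5))**2 = -5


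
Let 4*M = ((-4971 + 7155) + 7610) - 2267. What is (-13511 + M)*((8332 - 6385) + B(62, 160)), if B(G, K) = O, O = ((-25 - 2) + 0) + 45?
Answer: -91405905/4 ≈ -2.2851e+7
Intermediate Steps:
M = 7527/4 (M = (((-4971 + 7155) + 7610) - 2267)/4 = ((2184 + 7610) - 2267)/4 = (9794 - 2267)/4 = (¼)*7527 = 7527/4 ≈ 1881.8)
O = 18 (O = (-27 + 0) + 45 = -27 + 45 = 18)
B(G, K) = 18
(-13511 + M)*((8332 - 6385) + B(62, 160)) = (-13511 + 7527/4)*((8332 - 6385) + 18) = -46517*(1947 + 18)/4 = -46517/4*1965 = -91405905/4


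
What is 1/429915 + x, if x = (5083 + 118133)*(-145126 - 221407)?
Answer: -19416135122979119/429915 ≈ -4.5163e+10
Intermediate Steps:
x = -45162730128 (x = 123216*(-366533) = -45162730128)
1/429915 + x = 1/429915 - 45162730128 = -19416135122979119/429915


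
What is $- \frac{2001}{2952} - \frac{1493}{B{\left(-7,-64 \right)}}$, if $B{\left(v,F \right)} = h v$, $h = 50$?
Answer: $\frac{617831}{172200} \approx 3.5879$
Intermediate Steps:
$B{\left(v,F \right)} = 50 v$
$- \frac{2001}{2952} - \frac{1493}{B{\left(-7,-64 \right)}} = - \frac{2001}{2952} - \frac{1493}{50 \left(-7\right)} = \left(-2001\right) \frac{1}{2952} - \frac{1493}{-350} = - \frac{667}{984} - - \frac{1493}{350} = - \frac{667}{984} + \frac{1493}{350} = \frac{617831}{172200}$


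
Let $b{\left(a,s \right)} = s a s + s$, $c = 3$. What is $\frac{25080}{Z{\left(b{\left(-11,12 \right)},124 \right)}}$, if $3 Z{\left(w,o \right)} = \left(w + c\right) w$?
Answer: $\frac{2090}{68513} \approx 0.030505$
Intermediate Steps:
$b{\left(a,s \right)} = s + a s^{2}$ ($b{\left(a,s \right)} = a s s + s = a s^{2} + s = s + a s^{2}$)
$Z{\left(w,o \right)} = \frac{w \left(3 + w\right)}{3}$ ($Z{\left(w,o \right)} = \frac{\left(w + 3\right) w}{3} = \frac{\left(3 + w\right) w}{3} = \frac{w \left(3 + w\right)}{3}$)
$\frac{25080}{Z{\left(b{\left(-11,12 \right)},124 \right)}} = \frac{25080}{\frac{1}{3} \cdot 12 \left(1 - 132\right) \left(3 + 12 \left(1 - 132\right)\right)} = \frac{25080}{\frac{1}{3} \cdot 12 \left(-131\right) \left(3 + 12 \left(-131\right)\right)} = \frac{25080}{\frac{1}{3} \left(-1572\right) \left(3 - 1572\right)} = \frac{25080}{\frac{1}{3} \left(-1572\right) \left(-1569\right)} = \frac{25080}{822156} = 25080 \cdot \frac{1}{822156} = \frac{2090}{68513}$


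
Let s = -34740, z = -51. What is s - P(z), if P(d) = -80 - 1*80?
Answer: -34580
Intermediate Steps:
P(d) = -160 (P(d) = -80 - 80 = -160)
s - P(z) = -34740 - 1*(-160) = -34740 + 160 = -34580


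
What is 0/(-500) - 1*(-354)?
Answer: 354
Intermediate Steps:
0/(-500) - 1*(-354) = 0*(-1/500) + 354 = 0 + 354 = 354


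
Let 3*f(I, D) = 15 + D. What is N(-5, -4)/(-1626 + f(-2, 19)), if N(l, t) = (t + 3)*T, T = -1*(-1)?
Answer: 3/4844 ≈ 0.00061932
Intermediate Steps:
f(I, D) = 5 + D/3 (f(I, D) = (15 + D)/3 = 5 + D/3)
T = 1
N(l, t) = 3 + t (N(l, t) = (t + 3)*1 = (3 + t)*1 = 3 + t)
N(-5, -4)/(-1626 + f(-2, 19)) = (3 - 4)/(-1626 + (5 + (⅓)*19)) = -1/(-1626 + (5 + 19/3)) = -1/(-1626 + 34/3) = -1/(-4844/3) = -3/4844*(-1) = 3/4844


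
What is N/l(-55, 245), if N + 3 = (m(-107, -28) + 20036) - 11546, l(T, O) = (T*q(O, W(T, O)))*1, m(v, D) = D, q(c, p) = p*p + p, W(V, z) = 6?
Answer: -769/210 ≈ -3.6619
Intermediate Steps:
q(c, p) = p + p**2 (q(c, p) = p**2 + p = p + p**2)
l(T, O) = 42*T (l(T, O) = (T*(6*(1 + 6)))*1 = (T*(6*7))*1 = (T*42)*1 = (42*T)*1 = 42*T)
N = 8459 (N = -3 + ((-28 + 20036) - 11546) = -3 + (20008 - 11546) = -3 + 8462 = 8459)
N/l(-55, 245) = 8459/((42*(-55))) = 8459/(-2310) = 8459*(-1/2310) = -769/210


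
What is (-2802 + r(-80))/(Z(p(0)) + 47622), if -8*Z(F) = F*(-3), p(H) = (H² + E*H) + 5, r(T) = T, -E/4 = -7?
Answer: -23056/380991 ≈ -0.060516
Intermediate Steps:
E = 28 (E = -4*(-7) = 28)
p(H) = 5 + H² + 28*H (p(H) = (H² + 28*H) + 5 = 5 + H² + 28*H)
Z(F) = 3*F/8 (Z(F) = -F*(-3)/8 = -(-3)*F/8 = 3*F/8)
(-2802 + r(-80))/(Z(p(0)) + 47622) = (-2802 - 80)/(3*(5 + 0² + 28*0)/8 + 47622) = -2882/(3*(5 + 0 + 0)/8 + 47622) = -2882/((3/8)*5 + 47622) = -2882/(15/8 + 47622) = -2882/380991/8 = -2882*8/380991 = -23056/380991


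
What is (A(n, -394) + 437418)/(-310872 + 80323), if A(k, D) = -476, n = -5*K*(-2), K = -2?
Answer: -39722/20959 ≈ -1.8952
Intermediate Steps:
n = -20 (n = -5*(-2)*(-2) = 10*(-2) = -20)
(A(n, -394) + 437418)/(-310872 + 80323) = (-476 + 437418)/(-310872 + 80323) = 436942/(-230549) = 436942*(-1/230549) = -39722/20959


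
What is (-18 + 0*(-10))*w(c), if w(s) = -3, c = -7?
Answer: 54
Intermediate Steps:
(-18 + 0*(-10))*w(c) = (-18 + 0*(-10))*(-3) = (-18 + 0)*(-3) = -18*(-3) = 54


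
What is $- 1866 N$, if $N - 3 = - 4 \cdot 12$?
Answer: $83970$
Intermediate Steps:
$N = -45$ ($N = 3 - 4 \cdot 12 = 3 - 48 = -45$)
$- 1866 N = \left(-1866\right) \left(-45\right) = 83970$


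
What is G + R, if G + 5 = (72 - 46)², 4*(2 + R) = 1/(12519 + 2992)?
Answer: 41507437/62044 ≈ 669.00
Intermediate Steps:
R = -124087/62044 (R = -2 + 1/(4*(12519 + 2992)) = -2 + (¼)/15511 = -2 + (¼)*(1/15511) = -2 + 1/62044 = -124087/62044 ≈ -2.0000)
G = 671 (G = -5 + (72 - 46)² = -5 + 26² = -5 + 676 = 671)
G + R = 671 - 124087/62044 = 41507437/62044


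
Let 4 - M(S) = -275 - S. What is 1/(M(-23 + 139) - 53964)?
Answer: -1/53569 ≈ -1.8668e-5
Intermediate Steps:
M(S) = 279 + S (M(S) = 4 - (-275 - S) = 4 + (275 + S) = 279 + S)
1/(M(-23 + 139) - 53964) = 1/((279 + (-23 + 139)) - 53964) = 1/((279 + 116) - 53964) = 1/(395 - 53964) = 1/(-53569) = -1/53569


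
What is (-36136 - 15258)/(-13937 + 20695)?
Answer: -25697/3379 ≈ -7.6049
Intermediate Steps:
(-36136 - 15258)/(-13937 + 20695) = -51394/6758 = -51394*1/6758 = -25697/3379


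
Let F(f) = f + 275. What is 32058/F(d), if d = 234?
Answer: 32058/509 ≈ 62.982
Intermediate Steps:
F(f) = 275 + f
32058/F(d) = 32058/(275 + 234) = 32058/509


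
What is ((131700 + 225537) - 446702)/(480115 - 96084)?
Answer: -89465/384031 ≈ -0.23296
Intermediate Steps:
((131700 + 225537) - 446702)/(480115 - 96084) = (357237 - 446702)/384031 = -89465*1/384031 = -89465/384031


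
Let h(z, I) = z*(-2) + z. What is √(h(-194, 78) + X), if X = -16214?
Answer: 6*I*√445 ≈ 126.57*I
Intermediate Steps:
h(z, I) = -z (h(z, I) = -2*z + z = -z)
√(h(-194, 78) + X) = √(-1*(-194) - 16214) = √(194 - 16214) = √(-16020) = 6*I*√445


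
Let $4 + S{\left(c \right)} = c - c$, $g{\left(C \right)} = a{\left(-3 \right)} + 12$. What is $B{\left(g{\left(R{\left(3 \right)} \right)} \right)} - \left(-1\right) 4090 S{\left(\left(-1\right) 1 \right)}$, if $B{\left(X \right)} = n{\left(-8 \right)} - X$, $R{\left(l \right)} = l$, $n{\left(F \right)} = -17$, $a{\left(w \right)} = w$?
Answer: $-16386$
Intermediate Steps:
$g{\left(C \right)} = 9$ ($g{\left(C \right)} = -3 + 12 = 9$)
$S{\left(c \right)} = -4$ ($S{\left(c \right)} = -4 + \left(c - c\right) = -4 + 0 = -4$)
$B{\left(X \right)} = -17 - X$
$B{\left(g{\left(R{\left(3 \right)} \right)} \right)} - \left(-1\right) 4090 S{\left(\left(-1\right) 1 \right)} = \left(-17 - 9\right) - \left(-1\right) 4090 \left(-4\right) = \left(-17 - 9\right) - \left(-4090\right) \left(-4\right) = -26 - 16360 = -16386$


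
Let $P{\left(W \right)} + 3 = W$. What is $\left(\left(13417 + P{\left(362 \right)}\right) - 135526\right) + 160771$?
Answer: $39021$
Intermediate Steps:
$P{\left(W \right)} = -3 + W$
$\left(\left(13417 + P{\left(362 \right)}\right) - 135526\right) + 160771 = \left(\left(13417 + \left(-3 + 362\right)\right) - 135526\right) + 160771 = \left(\left(13417 + 359\right) - 135526\right) + 160771 = \left(13776 - 135526\right) + 160771 = -121750 + 160771 = 39021$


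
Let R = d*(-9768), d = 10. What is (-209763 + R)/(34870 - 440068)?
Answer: 102481/135066 ≈ 0.75875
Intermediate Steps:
R = -97680 (R = 10*(-9768) = -97680)
(-209763 + R)/(34870 - 440068) = (-209763 - 97680)/(34870 - 440068) = -307443/(-405198) = -307443*(-1/405198) = 102481/135066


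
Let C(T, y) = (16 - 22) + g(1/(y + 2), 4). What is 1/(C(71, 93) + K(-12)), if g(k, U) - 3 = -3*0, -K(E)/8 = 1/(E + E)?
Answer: -3/8 ≈ -0.37500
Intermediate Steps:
K(E) = -4/E (K(E) = -8/(E + E) = -8*1/(2*E) = -4/E)
g(k, U) = 3 (g(k, U) = 3 - 3*0 = 3 + 0 = 3)
C(T, y) = -3 (C(T, y) = (16 - 22) + 3 = -6 + 3 = -3)
1/(C(71, 93) + K(-12)) = 1/(-3 - 4/(-12)) = 1/(-3 - 4*(-1/12)) = 1/(-3 + ⅓) = 1/(-8/3) = -3/8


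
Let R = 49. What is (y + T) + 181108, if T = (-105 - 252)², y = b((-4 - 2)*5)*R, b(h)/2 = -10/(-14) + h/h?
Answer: 308725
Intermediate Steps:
b(h) = 24/7 (b(h) = 2*(-10/(-14) + h/h) = 2*(-10*(-1/14) + 1) = 2*(5/7 + 1) = 2*(12/7) = 24/7)
y = 168 (y = (24/7)*49 = 168)
T = 127449 (T = (-357)² = 127449)
(y + T) + 181108 = (168 + 127449) + 181108 = 127617 + 181108 = 308725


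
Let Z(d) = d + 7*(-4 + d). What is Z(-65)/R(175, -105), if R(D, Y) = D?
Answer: -548/175 ≈ -3.1314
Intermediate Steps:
Z(d) = -28 + 8*d (Z(d) = d + (-28 + 7*d) = -28 + 8*d)
Z(-65)/R(175, -105) = (-28 + 8*(-65))/175 = (-28 - 520)*(1/175) = -548*1/175 = -548/175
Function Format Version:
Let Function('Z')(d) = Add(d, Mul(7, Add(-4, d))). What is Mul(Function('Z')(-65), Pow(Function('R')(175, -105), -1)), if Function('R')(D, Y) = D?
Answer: Rational(-548, 175) ≈ -3.1314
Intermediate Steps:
Function('Z')(d) = Add(-28, Mul(8, d)) (Function('Z')(d) = Add(d, Add(-28, Mul(7, d))) = Add(-28, Mul(8, d)))
Mul(Function('Z')(-65), Pow(Function('R')(175, -105), -1)) = Mul(Add(-28, Mul(8, -65)), Pow(175, -1)) = Mul(Add(-28, -520), Rational(1, 175)) = Mul(-548, Rational(1, 175)) = Rational(-548, 175)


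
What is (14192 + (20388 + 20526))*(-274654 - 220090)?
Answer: -27263362864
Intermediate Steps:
(14192 + (20388 + 20526))*(-274654 - 220090) = (14192 + 40914)*(-494744) = 55106*(-494744) = -27263362864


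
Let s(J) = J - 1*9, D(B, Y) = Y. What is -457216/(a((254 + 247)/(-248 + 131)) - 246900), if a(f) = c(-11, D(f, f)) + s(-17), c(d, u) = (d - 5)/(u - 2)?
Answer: 56008960/30248123 ≈ 1.8517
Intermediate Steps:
s(J) = -9 + J (s(J) = J - 9 = -9 + J)
c(d, u) = (-5 + d)/(-2 + u)
a(f) = -26 - 16/(-2 + f) (a(f) = (-5 - 11)/(-2 + f) + (-9 - 17) = -16/(-2 + f) - 26 = -26 - 16/(-2 + f))
-457216/(a((254 + 247)/(-248 + 131)) - 246900) = -457216/(2*(18 - 13*(254 + 247)/(-248 + 131))/(-2 + (254 + 247)/(-248 + 131)) - 246900) = -457216/(2*(18 - 6513/(-117))/(-2 + 501/(-117)) - 246900) = -457216/(2*(18 - 6513*(-1)/117)/(-2 + 501*(-1/117)) - 246900) = -457216/(2*(18 - 13*(-167/39))/(-2 - 167/39) - 246900) = -457216/(2*(18 + 167/3)/(-245/39) - 246900) = -457216/(2*(-39/245)*(221/3) - 246900) = -457216/(-5746/245 - 246900) = -457216/(-60496246/245) = -457216*(-245/60496246) = 56008960/30248123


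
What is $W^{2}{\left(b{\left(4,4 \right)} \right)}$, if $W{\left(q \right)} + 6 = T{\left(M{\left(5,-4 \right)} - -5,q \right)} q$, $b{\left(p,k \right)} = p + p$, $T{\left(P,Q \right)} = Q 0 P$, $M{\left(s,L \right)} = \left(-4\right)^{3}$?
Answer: $36$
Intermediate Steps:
$M{\left(s,L \right)} = -64$
$T{\left(P,Q \right)} = 0$ ($T{\left(P,Q \right)} = 0 P = 0$)
$b{\left(p,k \right)} = 2 p$
$W{\left(q \right)} = -6$ ($W{\left(q \right)} = -6 + 0 q = -6 + 0 = -6$)
$W^{2}{\left(b{\left(4,4 \right)} \right)} = \left(-6\right)^{2} = 36$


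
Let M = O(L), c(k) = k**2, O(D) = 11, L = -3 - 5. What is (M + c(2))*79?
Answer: 1185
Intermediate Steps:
L = -8
M = 11
(M + c(2))*79 = (11 + 2**2)*79 = (11 + 4)*79 = 15*79 = 1185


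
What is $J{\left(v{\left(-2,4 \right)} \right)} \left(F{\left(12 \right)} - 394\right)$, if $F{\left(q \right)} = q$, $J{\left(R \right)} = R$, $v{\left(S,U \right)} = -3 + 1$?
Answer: $764$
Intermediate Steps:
$v{\left(S,U \right)} = -2$
$J{\left(v{\left(-2,4 \right)} \right)} \left(F{\left(12 \right)} - 394\right) = - 2 \left(12 - 394\right) = \left(-2\right) \left(-382\right) = 764$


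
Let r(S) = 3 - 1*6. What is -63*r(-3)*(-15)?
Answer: -2835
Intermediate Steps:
r(S) = -3 (r(S) = 3 - 6 = -3)
-63*r(-3)*(-15) = -63*(-3)*(-15) = 189*(-15) = -2835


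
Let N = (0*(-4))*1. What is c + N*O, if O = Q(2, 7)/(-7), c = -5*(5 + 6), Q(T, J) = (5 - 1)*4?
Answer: -55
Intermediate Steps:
Q(T, J) = 16 (Q(T, J) = 4*4 = 16)
c = -55 (c = -5*11 = -55)
N = 0 (N = 0*1 = 0)
O = -16/7 (O = 16/(-7) = 16*(-1/7) = -16/7 ≈ -2.2857)
c + N*O = -55 + 0*(-16/7) = -55 + 0 = -55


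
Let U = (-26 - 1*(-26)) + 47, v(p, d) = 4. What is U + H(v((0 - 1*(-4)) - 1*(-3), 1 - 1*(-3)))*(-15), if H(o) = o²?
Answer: -193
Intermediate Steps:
U = 47 (U = (-26 + 26) + 47 = 0 + 47 = 47)
U + H(v((0 - 1*(-4)) - 1*(-3), 1 - 1*(-3)))*(-15) = 47 + 4²*(-15) = 47 + 16*(-15) = 47 - 240 = -193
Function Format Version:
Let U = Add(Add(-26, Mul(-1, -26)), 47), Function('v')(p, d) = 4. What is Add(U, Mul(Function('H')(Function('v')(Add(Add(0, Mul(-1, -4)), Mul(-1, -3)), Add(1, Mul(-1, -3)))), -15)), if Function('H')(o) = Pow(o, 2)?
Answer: -193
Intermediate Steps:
U = 47 (U = Add(Add(-26, 26), 47) = Add(0, 47) = 47)
Add(U, Mul(Function('H')(Function('v')(Add(Add(0, Mul(-1, -4)), Mul(-1, -3)), Add(1, Mul(-1, -3)))), -15)) = Add(47, Mul(Pow(4, 2), -15)) = Add(47, Mul(16, -15)) = Add(47, -240) = -193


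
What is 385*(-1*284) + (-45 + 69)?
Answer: -109316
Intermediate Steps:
385*(-1*284) + (-45 + 69) = 385*(-284) + 24 = -109340 + 24 = -109316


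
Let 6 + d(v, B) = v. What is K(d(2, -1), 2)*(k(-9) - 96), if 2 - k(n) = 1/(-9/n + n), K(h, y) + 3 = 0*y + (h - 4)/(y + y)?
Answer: 3755/8 ≈ 469.38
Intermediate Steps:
d(v, B) = -6 + v
K(h, y) = -3 + (-4 + h)/(2*y) (K(h, y) = -3 + (0*y + (h - 4)/(y + y)) = -3 + (0 + (-4 + h)/((2*y))) = -3 + (0 + (-4 + h)*(1/(2*y))) = -3 + (0 + (-4 + h)/(2*y)) = -3 + (-4 + h)/(2*y))
k(n) = 2 - 1/(n - 9/n) (k(n) = 2 - 1/(-9/n + n) = 2 - 1/(n - 9/n))
K(d(2, -1), 2)*(k(-9) - 96) = ((½)*(-4 + (-6 + 2) - 6*2)/2)*((-18 - 1*(-9) + 2*(-9)²)/(-9 + (-9)²) - 96) = ((½)*(½)*(-4 - 4 - 12))*((-18 + 9 + 2*81)/(-9 + 81) - 96) = ((½)*(½)*(-20))*((-18 + 9 + 162)/72 - 96) = -5*((1/72)*153 - 96) = -5*(17/8 - 96) = -5*(-751/8) = 3755/8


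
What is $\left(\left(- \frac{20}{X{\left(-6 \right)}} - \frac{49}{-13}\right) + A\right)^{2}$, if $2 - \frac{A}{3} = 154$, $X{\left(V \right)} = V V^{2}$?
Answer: $\frac{100743394801}{492804} \approx 2.0443 \cdot 10^{5}$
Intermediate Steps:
$X{\left(V \right)} = V^{3}$
$A = -456$ ($A = 6 - 462 = -456$)
$\left(\left(- \frac{20}{X{\left(-6 \right)}} - \frac{49}{-13}\right) + A\right)^{2} = \left(\left(- \frac{20}{\left(-6\right)^{3}} - \frac{49}{-13}\right) - 456\right)^{2} = \left(\left(- \frac{20}{-216} - - \frac{49}{13}\right) - 456\right)^{2} = \left(\left(\left(-20\right) \left(- \frac{1}{216}\right) + \frac{49}{13}\right) - 456\right)^{2} = \left(\left(\frac{5}{54} + \frac{49}{13}\right) - 456\right)^{2} = \left(\frac{2711}{702} - 456\right)^{2} = \left(- \frac{317401}{702}\right)^{2} = \frac{100743394801}{492804}$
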